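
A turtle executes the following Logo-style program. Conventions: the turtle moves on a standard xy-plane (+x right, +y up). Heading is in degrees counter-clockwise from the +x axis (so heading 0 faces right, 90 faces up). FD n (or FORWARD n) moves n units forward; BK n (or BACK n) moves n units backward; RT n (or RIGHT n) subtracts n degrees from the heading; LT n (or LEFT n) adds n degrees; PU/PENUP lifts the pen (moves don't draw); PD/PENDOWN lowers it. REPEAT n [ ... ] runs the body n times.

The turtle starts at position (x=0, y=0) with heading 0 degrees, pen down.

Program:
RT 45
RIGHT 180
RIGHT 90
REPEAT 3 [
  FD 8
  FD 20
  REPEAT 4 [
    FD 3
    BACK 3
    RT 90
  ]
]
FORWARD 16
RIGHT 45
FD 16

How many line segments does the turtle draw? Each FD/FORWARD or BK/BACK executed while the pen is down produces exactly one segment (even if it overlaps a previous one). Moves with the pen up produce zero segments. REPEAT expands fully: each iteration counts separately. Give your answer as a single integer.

Executing turtle program step by step:
Start: pos=(0,0), heading=0, pen down
RT 45: heading 0 -> 315
RT 180: heading 315 -> 135
RT 90: heading 135 -> 45
REPEAT 3 [
  -- iteration 1/3 --
  FD 8: (0,0) -> (5.657,5.657) [heading=45, draw]
  FD 20: (5.657,5.657) -> (19.799,19.799) [heading=45, draw]
  REPEAT 4 [
    -- iteration 1/4 --
    FD 3: (19.799,19.799) -> (21.92,21.92) [heading=45, draw]
    BK 3: (21.92,21.92) -> (19.799,19.799) [heading=45, draw]
    RT 90: heading 45 -> 315
    -- iteration 2/4 --
    FD 3: (19.799,19.799) -> (21.92,17.678) [heading=315, draw]
    BK 3: (21.92,17.678) -> (19.799,19.799) [heading=315, draw]
    RT 90: heading 315 -> 225
    -- iteration 3/4 --
    FD 3: (19.799,19.799) -> (17.678,17.678) [heading=225, draw]
    BK 3: (17.678,17.678) -> (19.799,19.799) [heading=225, draw]
    RT 90: heading 225 -> 135
    -- iteration 4/4 --
    FD 3: (19.799,19.799) -> (17.678,21.92) [heading=135, draw]
    BK 3: (17.678,21.92) -> (19.799,19.799) [heading=135, draw]
    RT 90: heading 135 -> 45
  ]
  -- iteration 2/3 --
  FD 8: (19.799,19.799) -> (25.456,25.456) [heading=45, draw]
  FD 20: (25.456,25.456) -> (39.598,39.598) [heading=45, draw]
  REPEAT 4 [
    -- iteration 1/4 --
    FD 3: (39.598,39.598) -> (41.719,41.719) [heading=45, draw]
    BK 3: (41.719,41.719) -> (39.598,39.598) [heading=45, draw]
    RT 90: heading 45 -> 315
    -- iteration 2/4 --
    FD 3: (39.598,39.598) -> (41.719,37.477) [heading=315, draw]
    BK 3: (41.719,37.477) -> (39.598,39.598) [heading=315, draw]
    RT 90: heading 315 -> 225
    -- iteration 3/4 --
    FD 3: (39.598,39.598) -> (37.477,37.477) [heading=225, draw]
    BK 3: (37.477,37.477) -> (39.598,39.598) [heading=225, draw]
    RT 90: heading 225 -> 135
    -- iteration 4/4 --
    FD 3: (39.598,39.598) -> (37.477,41.719) [heading=135, draw]
    BK 3: (37.477,41.719) -> (39.598,39.598) [heading=135, draw]
    RT 90: heading 135 -> 45
  ]
  -- iteration 3/3 --
  FD 8: (39.598,39.598) -> (45.255,45.255) [heading=45, draw]
  FD 20: (45.255,45.255) -> (59.397,59.397) [heading=45, draw]
  REPEAT 4 [
    -- iteration 1/4 --
    FD 3: (59.397,59.397) -> (61.518,61.518) [heading=45, draw]
    BK 3: (61.518,61.518) -> (59.397,59.397) [heading=45, draw]
    RT 90: heading 45 -> 315
    -- iteration 2/4 --
    FD 3: (59.397,59.397) -> (61.518,57.276) [heading=315, draw]
    BK 3: (61.518,57.276) -> (59.397,59.397) [heading=315, draw]
    RT 90: heading 315 -> 225
    -- iteration 3/4 --
    FD 3: (59.397,59.397) -> (57.276,57.276) [heading=225, draw]
    BK 3: (57.276,57.276) -> (59.397,59.397) [heading=225, draw]
    RT 90: heading 225 -> 135
    -- iteration 4/4 --
    FD 3: (59.397,59.397) -> (57.276,61.518) [heading=135, draw]
    BK 3: (57.276,61.518) -> (59.397,59.397) [heading=135, draw]
    RT 90: heading 135 -> 45
  ]
]
FD 16: (59.397,59.397) -> (70.711,70.711) [heading=45, draw]
RT 45: heading 45 -> 0
FD 16: (70.711,70.711) -> (86.711,70.711) [heading=0, draw]
Final: pos=(86.711,70.711), heading=0, 32 segment(s) drawn
Segments drawn: 32

Answer: 32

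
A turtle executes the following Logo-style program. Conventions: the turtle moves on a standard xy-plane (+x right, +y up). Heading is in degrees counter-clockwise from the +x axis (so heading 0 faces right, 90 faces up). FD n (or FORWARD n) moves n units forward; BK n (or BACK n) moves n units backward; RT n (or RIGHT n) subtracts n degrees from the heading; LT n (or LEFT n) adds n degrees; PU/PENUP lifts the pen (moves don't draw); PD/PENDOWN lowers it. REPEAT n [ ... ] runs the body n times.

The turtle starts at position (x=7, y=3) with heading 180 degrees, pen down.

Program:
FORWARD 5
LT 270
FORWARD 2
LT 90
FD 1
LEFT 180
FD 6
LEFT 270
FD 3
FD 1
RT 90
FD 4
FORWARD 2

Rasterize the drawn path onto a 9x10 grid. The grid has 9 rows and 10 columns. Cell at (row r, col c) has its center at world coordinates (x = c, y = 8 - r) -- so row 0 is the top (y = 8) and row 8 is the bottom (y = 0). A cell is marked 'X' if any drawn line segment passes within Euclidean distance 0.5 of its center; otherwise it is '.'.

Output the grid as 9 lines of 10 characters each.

Segment 0: (7,3) -> (2,3)
Segment 1: (2,3) -> (2,5)
Segment 2: (2,5) -> (1,5)
Segment 3: (1,5) -> (7,5)
Segment 4: (7,5) -> (7,2)
Segment 5: (7,2) -> (7,1)
Segment 6: (7,1) -> (3,1)
Segment 7: (3,1) -> (1,1)

Answer: ..........
..........
..........
.XXXXXXX..
..X....X..
..XXXXXX..
.......X..
.XXXXXXX..
..........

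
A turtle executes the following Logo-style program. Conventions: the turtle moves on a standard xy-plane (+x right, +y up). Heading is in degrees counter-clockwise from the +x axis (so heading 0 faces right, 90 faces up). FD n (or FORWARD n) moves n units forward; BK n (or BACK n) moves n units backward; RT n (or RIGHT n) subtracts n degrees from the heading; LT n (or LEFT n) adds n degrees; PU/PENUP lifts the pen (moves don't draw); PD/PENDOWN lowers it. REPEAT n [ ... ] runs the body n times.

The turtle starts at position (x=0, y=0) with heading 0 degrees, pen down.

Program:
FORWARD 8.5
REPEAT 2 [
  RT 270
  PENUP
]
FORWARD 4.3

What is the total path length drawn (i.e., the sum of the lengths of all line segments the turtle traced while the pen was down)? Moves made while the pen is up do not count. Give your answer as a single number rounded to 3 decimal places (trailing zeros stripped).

Answer: 8.5

Derivation:
Executing turtle program step by step:
Start: pos=(0,0), heading=0, pen down
FD 8.5: (0,0) -> (8.5,0) [heading=0, draw]
REPEAT 2 [
  -- iteration 1/2 --
  RT 270: heading 0 -> 90
  PU: pen up
  -- iteration 2/2 --
  RT 270: heading 90 -> 180
  PU: pen up
]
FD 4.3: (8.5,0) -> (4.2,0) [heading=180, move]
Final: pos=(4.2,0), heading=180, 1 segment(s) drawn

Segment lengths:
  seg 1: (0,0) -> (8.5,0), length = 8.5
Total = 8.5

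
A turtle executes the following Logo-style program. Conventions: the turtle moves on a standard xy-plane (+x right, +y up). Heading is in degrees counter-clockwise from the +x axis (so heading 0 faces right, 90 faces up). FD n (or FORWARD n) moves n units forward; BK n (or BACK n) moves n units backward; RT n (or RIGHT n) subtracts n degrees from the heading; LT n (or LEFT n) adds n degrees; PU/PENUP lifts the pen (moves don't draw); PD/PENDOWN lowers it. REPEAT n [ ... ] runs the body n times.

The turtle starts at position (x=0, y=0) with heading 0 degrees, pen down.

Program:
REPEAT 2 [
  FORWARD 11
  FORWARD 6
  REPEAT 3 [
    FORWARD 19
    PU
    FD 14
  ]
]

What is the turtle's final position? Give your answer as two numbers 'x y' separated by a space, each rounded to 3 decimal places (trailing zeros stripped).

Answer: 232 0

Derivation:
Executing turtle program step by step:
Start: pos=(0,0), heading=0, pen down
REPEAT 2 [
  -- iteration 1/2 --
  FD 11: (0,0) -> (11,0) [heading=0, draw]
  FD 6: (11,0) -> (17,0) [heading=0, draw]
  REPEAT 3 [
    -- iteration 1/3 --
    FD 19: (17,0) -> (36,0) [heading=0, draw]
    PU: pen up
    FD 14: (36,0) -> (50,0) [heading=0, move]
    -- iteration 2/3 --
    FD 19: (50,0) -> (69,0) [heading=0, move]
    PU: pen up
    FD 14: (69,0) -> (83,0) [heading=0, move]
    -- iteration 3/3 --
    FD 19: (83,0) -> (102,0) [heading=0, move]
    PU: pen up
    FD 14: (102,0) -> (116,0) [heading=0, move]
  ]
  -- iteration 2/2 --
  FD 11: (116,0) -> (127,0) [heading=0, move]
  FD 6: (127,0) -> (133,0) [heading=0, move]
  REPEAT 3 [
    -- iteration 1/3 --
    FD 19: (133,0) -> (152,0) [heading=0, move]
    PU: pen up
    FD 14: (152,0) -> (166,0) [heading=0, move]
    -- iteration 2/3 --
    FD 19: (166,0) -> (185,0) [heading=0, move]
    PU: pen up
    FD 14: (185,0) -> (199,0) [heading=0, move]
    -- iteration 3/3 --
    FD 19: (199,0) -> (218,0) [heading=0, move]
    PU: pen up
    FD 14: (218,0) -> (232,0) [heading=0, move]
  ]
]
Final: pos=(232,0), heading=0, 3 segment(s) drawn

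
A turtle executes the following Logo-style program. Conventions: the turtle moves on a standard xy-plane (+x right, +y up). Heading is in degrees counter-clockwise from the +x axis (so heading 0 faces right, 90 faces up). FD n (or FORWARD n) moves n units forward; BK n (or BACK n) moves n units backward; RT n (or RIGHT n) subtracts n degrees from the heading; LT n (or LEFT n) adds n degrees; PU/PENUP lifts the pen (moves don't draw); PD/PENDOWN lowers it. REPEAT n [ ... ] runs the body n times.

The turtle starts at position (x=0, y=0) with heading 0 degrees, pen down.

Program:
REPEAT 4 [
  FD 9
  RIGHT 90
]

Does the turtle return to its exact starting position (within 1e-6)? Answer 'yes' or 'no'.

Executing turtle program step by step:
Start: pos=(0,0), heading=0, pen down
REPEAT 4 [
  -- iteration 1/4 --
  FD 9: (0,0) -> (9,0) [heading=0, draw]
  RT 90: heading 0 -> 270
  -- iteration 2/4 --
  FD 9: (9,0) -> (9,-9) [heading=270, draw]
  RT 90: heading 270 -> 180
  -- iteration 3/4 --
  FD 9: (9,-9) -> (0,-9) [heading=180, draw]
  RT 90: heading 180 -> 90
  -- iteration 4/4 --
  FD 9: (0,-9) -> (0,0) [heading=90, draw]
  RT 90: heading 90 -> 0
]
Final: pos=(0,0), heading=0, 4 segment(s) drawn

Start position: (0, 0)
Final position: (0, 0)
Distance = 0; < 1e-6 -> CLOSED

Answer: yes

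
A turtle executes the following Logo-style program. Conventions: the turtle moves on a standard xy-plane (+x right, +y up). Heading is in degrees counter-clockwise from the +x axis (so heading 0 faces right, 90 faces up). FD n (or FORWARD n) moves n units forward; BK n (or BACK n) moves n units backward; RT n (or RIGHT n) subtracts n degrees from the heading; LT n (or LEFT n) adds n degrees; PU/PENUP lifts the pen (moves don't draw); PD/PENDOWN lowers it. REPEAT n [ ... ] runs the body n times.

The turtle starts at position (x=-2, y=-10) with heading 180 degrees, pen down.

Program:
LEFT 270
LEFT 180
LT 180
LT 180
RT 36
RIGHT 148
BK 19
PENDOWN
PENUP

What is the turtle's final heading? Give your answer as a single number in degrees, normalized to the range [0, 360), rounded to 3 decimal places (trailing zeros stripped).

Executing turtle program step by step:
Start: pos=(-2,-10), heading=180, pen down
LT 270: heading 180 -> 90
LT 180: heading 90 -> 270
LT 180: heading 270 -> 90
LT 180: heading 90 -> 270
RT 36: heading 270 -> 234
RT 148: heading 234 -> 86
BK 19: (-2,-10) -> (-3.325,-28.954) [heading=86, draw]
PD: pen down
PU: pen up
Final: pos=(-3.325,-28.954), heading=86, 1 segment(s) drawn

Answer: 86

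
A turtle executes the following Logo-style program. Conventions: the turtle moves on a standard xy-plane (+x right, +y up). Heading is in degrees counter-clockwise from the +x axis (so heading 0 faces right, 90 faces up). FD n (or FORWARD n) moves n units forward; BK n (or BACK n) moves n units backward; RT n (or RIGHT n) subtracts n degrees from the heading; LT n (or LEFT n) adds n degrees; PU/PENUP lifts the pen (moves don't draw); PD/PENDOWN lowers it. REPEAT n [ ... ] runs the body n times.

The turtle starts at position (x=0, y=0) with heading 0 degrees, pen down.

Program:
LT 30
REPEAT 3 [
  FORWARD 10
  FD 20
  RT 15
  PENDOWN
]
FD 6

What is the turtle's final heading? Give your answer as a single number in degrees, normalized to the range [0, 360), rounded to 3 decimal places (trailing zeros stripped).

Executing turtle program step by step:
Start: pos=(0,0), heading=0, pen down
LT 30: heading 0 -> 30
REPEAT 3 [
  -- iteration 1/3 --
  FD 10: (0,0) -> (8.66,5) [heading=30, draw]
  FD 20: (8.66,5) -> (25.981,15) [heading=30, draw]
  RT 15: heading 30 -> 15
  PD: pen down
  -- iteration 2/3 --
  FD 10: (25.981,15) -> (35.64,17.588) [heading=15, draw]
  FD 20: (35.64,17.588) -> (54.959,22.765) [heading=15, draw]
  RT 15: heading 15 -> 0
  PD: pen down
  -- iteration 3/3 --
  FD 10: (54.959,22.765) -> (64.959,22.765) [heading=0, draw]
  FD 20: (64.959,22.765) -> (84.959,22.765) [heading=0, draw]
  RT 15: heading 0 -> 345
  PD: pen down
]
FD 6: (84.959,22.765) -> (90.754,21.212) [heading=345, draw]
Final: pos=(90.754,21.212), heading=345, 7 segment(s) drawn

Answer: 345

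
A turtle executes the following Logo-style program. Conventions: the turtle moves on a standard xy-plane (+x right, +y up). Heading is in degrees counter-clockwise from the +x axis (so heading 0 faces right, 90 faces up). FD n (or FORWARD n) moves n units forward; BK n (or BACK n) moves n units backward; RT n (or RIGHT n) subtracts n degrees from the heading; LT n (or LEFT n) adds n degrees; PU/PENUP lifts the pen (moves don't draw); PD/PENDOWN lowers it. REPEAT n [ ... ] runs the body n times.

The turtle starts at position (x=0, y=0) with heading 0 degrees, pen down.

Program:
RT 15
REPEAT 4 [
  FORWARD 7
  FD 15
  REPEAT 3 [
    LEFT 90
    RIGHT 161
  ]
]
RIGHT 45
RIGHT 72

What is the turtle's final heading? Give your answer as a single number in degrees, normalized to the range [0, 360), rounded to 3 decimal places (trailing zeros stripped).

Answer: 96

Derivation:
Executing turtle program step by step:
Start: pos=(0,0), heading=0, pen down
RT 15: heading 0 -> 345
REPEAT 4 [
  -- iteration 1/4 --
  FD 7: (0,0) -> (6.761,-1.812) [heading=345, draw]
  FD 15: (6.761,-1.812) -> (21.25,-5.694) [heading=345, draw]
  REPEAT 3 [
    -- iteration 1/3 --
    LT 90: heading 345 -> 75
    RT 161: heading 75 -> 274
    -- iteration 2/3 --
    LT 90: heading 274 -> 4
    RT 161: heading 4 -> 203
    -- iteration 3/3 --
    LT 90: heading 203 -> 293
    RT 161: heading 293 -> 132
  ]
  -- iteration 2/4 --
  FD 7: (21.25,-5.694) -> (16.566,-0.492) [heading=132, draw]
  FD 15: (16.566,-0.492) -> (6.529,10.655) [heading=132, draw]
  REPEAT 3 [
    -- iteration 1/3 --
    LT 90: heading 132 -> 222
    RT 161: heading 222 -> 61
    -- iteration 2/3 --
    LT 90: heading 61 -> 151
    RT 161: heading 151 -> 350
    -- iteration 3/3 --
    LT 90: heading 350 -> 80
    RT 161: heading 80 -> 279
  ]
  -- iteration 3/4 --
  FD 7: (6.529,10.655) -> (7.625,3.741) [heading=279, draw]
  FD 15: (7.625,3.741) -> (9.971,-11.074) [heading=279, draw]
  REPEAT 3 [
    -- iteration 1/3 --
    LT 90: heading 279 -> 9
    RT 161: heading 9 -> 208
    -- iteration 2/3 --
    LT 90: heading 208 -> 298
    RT 161: heading 298 -> 137
    -- iteration 3/3 --
    LT 90: heading 137 -> 227
    RT 161: heading 227 -> 66
  ]
  -- iteration 4/4 --
  FD 7: (9.971,-11.074) -> (12.818,-4.679) [heading=66, draw]
  FD 15: (12.818,-4.679) -> (18.919,9.024) [heading=66, draw]
  REPEAT 3 [
    -- iteration 1/3 --
    LT 90: heading 66 -> 156
    RT 161: heading 156 -> 355
    -- iteration 2/3 --
    LT 90: heading 355 -> 85
    RT 161: heading 85 -> 284
    -- iteration 3/3 --
    LT 90: heading 284 -> 14
    RT 161: heading 14 -> 213
  ]
]
RT 45: heading 213 -> 168
RT 72: heading 168 -> 96
Final: pos=(18.919,9.024), heading=96, 8 segment(s) drawn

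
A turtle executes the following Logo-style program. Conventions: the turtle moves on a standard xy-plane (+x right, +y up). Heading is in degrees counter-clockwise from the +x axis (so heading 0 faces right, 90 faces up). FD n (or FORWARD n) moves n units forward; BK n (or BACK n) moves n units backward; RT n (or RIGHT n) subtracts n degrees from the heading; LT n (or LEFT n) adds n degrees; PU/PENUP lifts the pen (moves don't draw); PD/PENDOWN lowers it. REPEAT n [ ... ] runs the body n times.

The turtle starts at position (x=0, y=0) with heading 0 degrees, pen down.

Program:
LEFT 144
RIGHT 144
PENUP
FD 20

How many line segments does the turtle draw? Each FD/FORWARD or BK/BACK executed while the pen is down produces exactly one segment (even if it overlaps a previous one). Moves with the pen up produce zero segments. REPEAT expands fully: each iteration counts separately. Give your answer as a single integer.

Answer: 0

Derivation:
Executing turtle program step by step:
Start: pos=(0,0), heading=0, pen down
LT 144: heading 0 -> 144
RT 144: heading 144 -> 0
PU: pen up
FD 20: (0,0) -> (20,0) [heading=0, move]
Final: pos=(20,0), heading=0, 0 segment(s) drawn
Segments drawn: 0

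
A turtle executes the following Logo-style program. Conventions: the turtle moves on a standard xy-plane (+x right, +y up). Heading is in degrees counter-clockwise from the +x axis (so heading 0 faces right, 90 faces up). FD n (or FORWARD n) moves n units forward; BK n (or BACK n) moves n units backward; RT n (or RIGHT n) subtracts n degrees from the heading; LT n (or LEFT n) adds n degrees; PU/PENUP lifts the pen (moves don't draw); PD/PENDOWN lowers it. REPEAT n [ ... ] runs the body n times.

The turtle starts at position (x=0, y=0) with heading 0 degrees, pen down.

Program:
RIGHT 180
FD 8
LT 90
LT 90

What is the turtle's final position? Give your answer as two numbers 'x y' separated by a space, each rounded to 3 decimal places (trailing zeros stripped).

Executing turtle program step by step:
Start: pos=(0,0), heading=0, pen down
RT 180: heading 0 -> 180
FD 8: (0,0) -> (-8,0) [heading=180, draw]
LT 90: heading 180 -> 270
LT 90: heading 270 -> 0
Final: pos=(-8,0), heading=0, 1 segment(s) drawn

Answer: -8 0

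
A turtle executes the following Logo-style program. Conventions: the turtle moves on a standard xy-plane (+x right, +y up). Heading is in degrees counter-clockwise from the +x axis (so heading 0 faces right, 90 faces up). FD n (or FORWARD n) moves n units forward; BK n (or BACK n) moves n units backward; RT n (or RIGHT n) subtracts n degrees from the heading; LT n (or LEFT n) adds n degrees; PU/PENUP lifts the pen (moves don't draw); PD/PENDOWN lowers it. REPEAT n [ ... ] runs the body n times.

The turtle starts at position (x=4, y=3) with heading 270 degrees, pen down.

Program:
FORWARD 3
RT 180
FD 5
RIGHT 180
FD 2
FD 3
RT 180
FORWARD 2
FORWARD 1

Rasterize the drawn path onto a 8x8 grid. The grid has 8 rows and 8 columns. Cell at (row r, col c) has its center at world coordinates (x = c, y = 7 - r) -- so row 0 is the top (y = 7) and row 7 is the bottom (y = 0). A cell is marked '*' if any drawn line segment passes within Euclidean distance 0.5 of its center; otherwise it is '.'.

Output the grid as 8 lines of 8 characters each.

Segment 0: (4,3) -> (4,0)
Segment 1: (4,0) -> (4,5)
Segment 2: (4,5) -> (4,3)
Segment 3: (4,3) -> (4,0)
Segment 4: (4,0) -> (4,2)
Segment 5: (4,2) -> (4,3)

Answer: ........
........
....*...
....*...
....*...
....*...
....*...
....*...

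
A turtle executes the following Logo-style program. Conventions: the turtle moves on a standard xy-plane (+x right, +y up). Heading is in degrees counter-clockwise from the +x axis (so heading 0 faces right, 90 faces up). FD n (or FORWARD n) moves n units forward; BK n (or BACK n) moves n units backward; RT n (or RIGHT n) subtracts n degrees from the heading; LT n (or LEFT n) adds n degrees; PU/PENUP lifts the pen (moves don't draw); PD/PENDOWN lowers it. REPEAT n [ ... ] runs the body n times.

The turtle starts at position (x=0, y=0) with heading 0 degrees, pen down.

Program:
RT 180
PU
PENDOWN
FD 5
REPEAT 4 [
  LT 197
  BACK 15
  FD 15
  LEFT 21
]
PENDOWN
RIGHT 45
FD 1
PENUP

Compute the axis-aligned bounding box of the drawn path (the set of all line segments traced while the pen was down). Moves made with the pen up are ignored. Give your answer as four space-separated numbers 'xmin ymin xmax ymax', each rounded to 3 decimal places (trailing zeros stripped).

Executing turtle program step by step:
Start: pos=(0,0), heading=0, pen down
RT 180: heading 0 -> 180
PU: pen up
PD: pen down
FD 5: (0,0) -> (-5,0) [heading=180, draw]
REPEAT 4 [
  -- iteration 1/4 --
  LT 197: heading 180 -> 17
  BK 15: (-5,0) -> (-19.345,-4.386) [heading=17, draw]
  FD 15: (-19.345,-4.386) -> (-5,0) [heading=17, draw]
  LT 21: heading 17 -> 38
  -- iteration 2/4 --
  LT 197: heading 38 -> 235
  BK 15: (-5,0) -> (3.604,12.287) [heading=235, draw]
  FD 15: (3.604,12.287) -> (-5,0) [heading=235, draw]
  LT 21: heading 235 -> 256
  -- iteration 3/4 --
  LT 197: heading 256 -> 93
  BK 15: (-5,0) -> (-4.215,-14.979) [heading=93, draw]
  FD 15: (-4.215,-14.979) -> (-5,0) [heading=93, draw]
  LT 21: heading 93 -> 114
  -- iteration 4/4 --
  LT 197: heading 114 -> 311
  BK 15: (-5,0) -> (-14.841,11.321) [heading=311, draw]
  FD 15: (-14.841,11.321) -> (-5,0) [heading=311, draw]
  LT 21: heading 311 -> 332
]
PD: pen down
RT 45: heading 332 -> 287
FD 1: (-5,0) -> (-4.708,-0.956) [heading=287, draw]
PU: pen up
Final: pos=(-4.708,-0.956), heading=287, 10 segment(s) drawn

Segment endpoints: x in {-19.345, -14.841, -5, -5, -4.708, -4.215, 0, 3.604}, y in {-14.979, -4.386, -0.956, 0, 0, 0, 0, 11.321, 12.287}
xmin=-19.345, ymin=-14.979, xmax=3.604, ymax=12.287

Answer: -19.345 -14.979 3.604 12.287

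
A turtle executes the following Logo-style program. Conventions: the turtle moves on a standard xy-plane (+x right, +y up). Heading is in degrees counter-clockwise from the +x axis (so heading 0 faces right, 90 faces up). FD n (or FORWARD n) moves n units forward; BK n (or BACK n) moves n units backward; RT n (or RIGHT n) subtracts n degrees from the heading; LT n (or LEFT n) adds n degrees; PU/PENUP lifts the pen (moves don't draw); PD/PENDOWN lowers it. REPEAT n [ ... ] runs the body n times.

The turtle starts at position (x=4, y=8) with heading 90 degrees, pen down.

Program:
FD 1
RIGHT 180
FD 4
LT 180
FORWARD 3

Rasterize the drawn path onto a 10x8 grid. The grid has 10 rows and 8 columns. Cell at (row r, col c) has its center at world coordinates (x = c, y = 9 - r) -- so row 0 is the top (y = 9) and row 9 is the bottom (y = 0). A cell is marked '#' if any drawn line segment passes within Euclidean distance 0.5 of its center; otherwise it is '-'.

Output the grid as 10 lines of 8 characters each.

Segment 0: (4,8) -> (4,9)
Segment 1: (4,9) -> (4,5)
Segment 2: (4,5) -> (4,8)

Answer: ----#---
----#---
----#---
----#---
----#---
--------
--------
--------
--------
--------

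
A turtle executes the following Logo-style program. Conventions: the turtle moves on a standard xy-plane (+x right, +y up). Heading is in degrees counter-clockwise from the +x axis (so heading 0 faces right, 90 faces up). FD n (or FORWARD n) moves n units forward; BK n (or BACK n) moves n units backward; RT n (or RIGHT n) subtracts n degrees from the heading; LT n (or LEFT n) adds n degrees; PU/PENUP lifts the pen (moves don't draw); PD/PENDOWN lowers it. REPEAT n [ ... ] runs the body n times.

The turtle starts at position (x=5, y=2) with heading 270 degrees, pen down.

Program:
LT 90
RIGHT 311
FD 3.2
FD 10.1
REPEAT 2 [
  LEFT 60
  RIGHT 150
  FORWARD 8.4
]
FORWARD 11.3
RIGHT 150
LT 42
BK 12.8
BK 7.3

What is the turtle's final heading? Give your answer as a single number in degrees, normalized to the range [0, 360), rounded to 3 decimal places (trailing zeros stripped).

Executing turtle program step by step:
Start: pos=(5,2), heading=270, pen down
LT 90: heading 270 -> 0
RT 311: heading 0 -> 49
FD 3.2: (5,2) -> (7.099,4.415) [heading=49, draw]
FD 10.1: (7.099,4.415) -> (13.726,12.038) [heading=49, draw]
REPEAT 2 [
  -- iteration 1/2 --
  LT 60: heading 49 -> 109
  RT 150: heading 109 -> 319
  FD 8.4: (13.726,12.038) -> (20.065,6.527) [heading=319, draw]
  -- iteration 2/2 --
  LT 60: heading 319 -> 19
  RT 150: heading 19 -> 229
  FD 8.4: (20.065,6.527) -> (14.554,0.187) [heading=229, draw]
]
FD 11.3: (14.554,0.187) -> (7.141,-8.341) [heading=229, draw]
RT 150: heading 229 -> 79
LT 42: heading 79 -> 121
BK 12.8: (7.141,-8.341) -> (13.733,-19.313) [heading=121, draw]
BK 7.3: (13.733,-19.313) -> (17.493,-25.57) [heading=121, draw]
Final: pos=(17.493,-25.57), heading=121, 7 segment(s) drawn

Answer: 121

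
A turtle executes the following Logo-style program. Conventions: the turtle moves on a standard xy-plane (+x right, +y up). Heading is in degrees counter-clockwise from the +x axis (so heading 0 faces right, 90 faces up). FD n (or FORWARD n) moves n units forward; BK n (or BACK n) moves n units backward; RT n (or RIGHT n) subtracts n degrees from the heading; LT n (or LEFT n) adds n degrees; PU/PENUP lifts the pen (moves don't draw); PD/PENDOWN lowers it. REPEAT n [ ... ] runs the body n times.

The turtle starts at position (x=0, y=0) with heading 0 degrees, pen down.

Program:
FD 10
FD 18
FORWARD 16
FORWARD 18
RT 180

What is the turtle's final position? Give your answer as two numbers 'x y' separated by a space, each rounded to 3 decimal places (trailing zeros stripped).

Executing turtle program step by step:
Start: pos=(0,0), heading=0, pen down
FD 10: (0,0) -> (10,0) [heading=0, draw]
FD 18: (10,0) -> (28,0) [heading=0, draw]
FD 16: (28,0) -> (44,0) [heading=0, draw]
FD 18: (44,0) -> (62,0) [heading=0, draw]
RT 180: heading 0 -> 180
Final: pos=(62,0), heading=180, 4 segment(s) drawn

Answer: 62 0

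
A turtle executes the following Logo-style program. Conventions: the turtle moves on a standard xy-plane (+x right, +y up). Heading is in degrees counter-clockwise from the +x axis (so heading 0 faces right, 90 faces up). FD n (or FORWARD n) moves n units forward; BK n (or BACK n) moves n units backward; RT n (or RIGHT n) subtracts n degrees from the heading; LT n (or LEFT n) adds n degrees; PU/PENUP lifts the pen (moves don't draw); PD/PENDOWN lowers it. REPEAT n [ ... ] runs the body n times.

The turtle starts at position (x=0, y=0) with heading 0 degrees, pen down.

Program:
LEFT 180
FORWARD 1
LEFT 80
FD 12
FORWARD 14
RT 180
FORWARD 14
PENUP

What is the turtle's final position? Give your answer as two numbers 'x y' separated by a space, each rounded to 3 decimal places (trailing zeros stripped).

Answer: -3.084 -11.818

Derivation:
Executing turtle program step by step:
Start: pos=(0,0), heading=0, pen down
LT 180: heading 0 -> 180
FD 1: (0,0) -> (-1,0) [heading=180, draw]
LT 80: heading 180 -> 260
FD 12: (-1,0) -> (-3.084,-11.818) [heading=260, draw]
FD 14: (-3.084,-11.818) -> (-5.515,-25.605) [heading=260, draw]
RT 180: heading 260 -> 80
FD 14: (-5.515,-25.605) -> (-3.084,-11.818) [heading=80, draw]
PU: pen up
Final: pos=(-3.084,-11.818), heading=80, 4 segment(s) drawn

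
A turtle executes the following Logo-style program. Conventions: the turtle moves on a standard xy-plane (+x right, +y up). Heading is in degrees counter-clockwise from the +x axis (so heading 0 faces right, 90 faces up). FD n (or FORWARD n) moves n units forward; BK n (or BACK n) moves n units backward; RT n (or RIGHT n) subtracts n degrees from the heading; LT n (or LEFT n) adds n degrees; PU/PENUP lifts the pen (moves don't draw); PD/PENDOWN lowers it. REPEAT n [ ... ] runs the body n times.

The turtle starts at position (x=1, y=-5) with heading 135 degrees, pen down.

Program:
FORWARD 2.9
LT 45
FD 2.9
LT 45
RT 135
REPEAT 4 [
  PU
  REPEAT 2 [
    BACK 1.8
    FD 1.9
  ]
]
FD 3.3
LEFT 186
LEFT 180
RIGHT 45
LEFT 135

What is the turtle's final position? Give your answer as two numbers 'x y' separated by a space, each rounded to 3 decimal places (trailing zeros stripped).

Answer: -3.951 1.151

Derivation:
Executing turtle program step by step:
Start: pos=(1,-5), heading=135, pen down
FD 2.9: (1,-5) -> (-1.051,-2.949) [heading=135, draw]
LT 45: heading 135 -> 180
FD 2.9: (-1.051,-2.949) -> (-3.951,-2.949) [heading=180, draw]
LT 45: heading 180 -> 225
RT 135: heading 225 -> 90
REPEAT 4 [
  -- iteration 1/4 --
  PU: pen up
  REPEAT 2 [
    -- iteration 1/2 --
    BK 1.8: (-3.951,-2.949) -> (-3.951,-4.749) [heading=90, move]
    FD 1.9: (-3.951,-4.749) -> (-3.951,-2.849) [heading=90, move]
    -- iteration 2/2 --
    BK 1.8: (-3.951,-2.849) -> (-3.951,-4.649) [heading=90, move]
    FD 1.9: (-3.951,-4.649) -> (-3.951,-2.749) [heading=90, move]
  ]
  -- iteration 2/4 --
  PU: pen up
  REPEAT 2 [
    -- iteration 1/2 --
    BK 1.8: (-3.951,-2.749) -> (-3.951,-4.549) [heading=90, move]
    FD 1.9: (-3.951,-4.549) -> (-3.951,-2.649) [heading=90, move]
    -- iteration 2/2 --
    BK 1.8: (-3.951,-2.649) -> (-3.951,-4.449) [heading=90, move]
    FD 1.9: (-3.951,-4.449) -> (-3.951,-2.549) [heading=90, move]
  ]
  -- iteration 3/4 --
  PU: pen up
  REPEAT 2 [
    -- iteration 1/2 --
    BK 1.8: (-3.951,-2.549) -> (-3.951,-4.349) [heading=90, move]
    FD 1.9: (-3.951,-4.349) -> (-3.951,-2.449) [heading=90, move]
    -- iteration 2/2 --
    BK 1.8: (-3.951,-2.449) -> (-3.951,-4.249) [heading=90, move]
    FD 1.9: (-3.951,-4.249) -> (-3.951,-2.349) [heading=90, move]
  ]
  -- iteration 4/4 --
  PU: pen up
  REPEAT 2 [
    -- iteration 1/2 --
    BK 1.8: (-3.951,-2.349) -> (-3.951,-4.149) [heading=90, move]
    FD 1.9: (-3.951,-4.149) -> (-3.951,-2.249) [heading=90, move]
    -- iteration 2/2 --
    BK 1.8: (-3.951,-2.249) -> (-3.951,-4.049) [heading=90, move]
    FD 1.9: (-3.951,-4.049) -> (-3.951,-2.149) [heading=90, move]
  ]
]
FD 3.3: (-3.951,-2.149) -> (-3.951,1.151) [heading=90, move]
LT 186: heading 90 -> 276
LT 180: heading 276 -> 96
RT 45: heading 96 -> 51
LT 135: heading 51 -> 186
Final: pos=(-3.951,1.151), heading=186, 2 segment(s) drawn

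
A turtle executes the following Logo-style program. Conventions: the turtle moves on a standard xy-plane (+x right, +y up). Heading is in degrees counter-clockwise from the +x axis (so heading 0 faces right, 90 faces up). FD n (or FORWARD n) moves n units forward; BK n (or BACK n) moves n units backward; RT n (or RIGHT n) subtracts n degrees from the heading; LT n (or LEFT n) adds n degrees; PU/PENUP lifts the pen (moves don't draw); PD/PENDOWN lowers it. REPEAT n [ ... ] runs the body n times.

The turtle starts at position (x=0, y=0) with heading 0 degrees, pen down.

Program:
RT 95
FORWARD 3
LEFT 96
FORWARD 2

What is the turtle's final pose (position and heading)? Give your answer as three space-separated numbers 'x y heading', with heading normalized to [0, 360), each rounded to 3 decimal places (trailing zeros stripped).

Answer: 1.738 -2.954 1

Derivation:
Executing turtle program step by step:
Start: pos=(0,0), heading=0, pen down
RT 95: heading 0 -> 265
FD 3: (0,0) -> (-0.261,-2.989) [heading=265, draw]
LT 96: heading 265 -> 1
FD 2: (-0.261,-2.989) -> (1.738,-2.954) [heading=1, draw]
Final: pos=(1.738,-2.954), heading=1, 2 segment(s) drawn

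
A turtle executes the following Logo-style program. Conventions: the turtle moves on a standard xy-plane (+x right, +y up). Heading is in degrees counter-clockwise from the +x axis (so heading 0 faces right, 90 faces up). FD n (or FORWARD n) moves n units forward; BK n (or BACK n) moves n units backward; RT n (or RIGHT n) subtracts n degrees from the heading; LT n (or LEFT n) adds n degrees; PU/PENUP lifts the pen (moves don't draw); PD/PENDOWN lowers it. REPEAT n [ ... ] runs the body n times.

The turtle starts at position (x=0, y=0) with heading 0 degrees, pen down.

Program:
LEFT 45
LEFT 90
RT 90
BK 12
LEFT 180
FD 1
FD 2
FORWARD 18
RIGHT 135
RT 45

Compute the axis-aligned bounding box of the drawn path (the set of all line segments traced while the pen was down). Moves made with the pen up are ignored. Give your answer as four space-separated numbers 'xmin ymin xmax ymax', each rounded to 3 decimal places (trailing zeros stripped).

Executing turtle program step by step:
Start: pos=(0,0), heading=0, pen down
LT 45: heading 0 -> 45
LT 90: heading 45 -> 135
RT 90: heading 135 -> 45
BK 12: (0,0) -> (-8.485,-8.485) [heading=45, draw]
LT 180: heading 45 -> 225
FD 1: (-8.485,-8.485) -> (-9.192,-9.192) [heading=225, draw]
FD 2: (-9.192,-9.192) -> (-10.607,-10.607) [heading=225, draw]
FD 18: (-10.607,-10.607) -> (-23.335,-23.335) [heading=225, draw]
RT 135: heading 225 -> 90
RT 45: heading 90 -> 45
Final: pos=(-23.335,-23.335), heading=45, 4 segment(s) drawn

Segment endpoints: x in {-23.335, -10.607, -9.192, -8.485, 0}, y in {-23.335, -10.607, -9.192, -8.485, 0}
xmin=-23.335, ymin=-23.335, xmax=0, ymax=0

Answer: -23.335 -23.335 0 0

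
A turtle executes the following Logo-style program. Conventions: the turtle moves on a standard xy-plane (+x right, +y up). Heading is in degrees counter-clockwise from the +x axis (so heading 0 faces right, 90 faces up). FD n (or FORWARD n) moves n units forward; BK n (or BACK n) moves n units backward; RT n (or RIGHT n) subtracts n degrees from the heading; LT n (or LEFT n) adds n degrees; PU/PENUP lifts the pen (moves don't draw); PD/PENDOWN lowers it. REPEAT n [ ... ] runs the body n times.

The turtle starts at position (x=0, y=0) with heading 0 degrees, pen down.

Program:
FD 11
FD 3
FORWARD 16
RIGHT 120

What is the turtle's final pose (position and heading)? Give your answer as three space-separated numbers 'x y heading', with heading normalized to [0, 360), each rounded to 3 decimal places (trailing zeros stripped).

Executing turtle program step by step:
Start: pos=(0,0), heading=0, pen down
FD 11: (0,0) -> (11,0) [heading=0, draw]
FD 3: (11,0) -> (14,0) [heading=0, draw]
FD 16: (14,0) -> (30,0) [heading=0, draw]
RT 120: heading 0 -> 240
Final: pos=(30,0), heading=240, 3 segment(s) drawn

Answer: 30 0 240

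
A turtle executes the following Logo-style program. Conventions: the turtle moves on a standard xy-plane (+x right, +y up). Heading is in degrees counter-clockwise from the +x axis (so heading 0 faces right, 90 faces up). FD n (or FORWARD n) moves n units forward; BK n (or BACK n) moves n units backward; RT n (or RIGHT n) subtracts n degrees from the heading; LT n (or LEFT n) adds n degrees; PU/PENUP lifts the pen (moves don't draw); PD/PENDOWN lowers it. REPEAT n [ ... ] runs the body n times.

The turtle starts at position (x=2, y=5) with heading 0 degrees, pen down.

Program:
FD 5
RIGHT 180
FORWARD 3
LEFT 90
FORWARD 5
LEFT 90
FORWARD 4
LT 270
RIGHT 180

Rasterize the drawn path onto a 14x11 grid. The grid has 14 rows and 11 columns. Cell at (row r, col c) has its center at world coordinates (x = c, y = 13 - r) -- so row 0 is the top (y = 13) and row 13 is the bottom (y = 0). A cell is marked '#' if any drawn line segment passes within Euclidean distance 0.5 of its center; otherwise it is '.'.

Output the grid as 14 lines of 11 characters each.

Answer: ...........
...........
...........
...........
...........
...........
...........
...........
..######...
....#......
....#......
....#......
....#......
....#####..

Derivation:
Segment 0: (2,5) -> (7,5)
Segment 1: (7,5) -> (4,5)
Segment 2: (4,5) -> (4,0)
Segment 3: (4,0) -> (8,0)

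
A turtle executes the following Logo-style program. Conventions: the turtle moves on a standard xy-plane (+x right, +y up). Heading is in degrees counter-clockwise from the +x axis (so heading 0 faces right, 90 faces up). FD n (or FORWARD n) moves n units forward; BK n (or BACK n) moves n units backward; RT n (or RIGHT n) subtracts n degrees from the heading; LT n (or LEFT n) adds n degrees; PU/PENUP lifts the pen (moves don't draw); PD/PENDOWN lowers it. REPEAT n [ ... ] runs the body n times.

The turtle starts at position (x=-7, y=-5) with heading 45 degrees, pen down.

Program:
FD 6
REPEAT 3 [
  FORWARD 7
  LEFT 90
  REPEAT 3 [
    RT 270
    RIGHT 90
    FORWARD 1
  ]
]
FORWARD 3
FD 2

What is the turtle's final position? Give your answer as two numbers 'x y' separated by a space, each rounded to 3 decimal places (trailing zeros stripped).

Answer: -6.293 -1.464

Derivation:
Executing turtle program step by step:
Start: pos=(-7,-5), heading=45, pen down
FD 6: (-7,-5) -> (-2.757,-0.757) [heading=45, draw]
REPEAT 3 [
  -- iteration 1/3 --
  FD 7: (-2.757,-0.757) -> (2.192,4.192) [heading=45, draw]
  LT 90: heading 45 -> 135
  REPEAT 3 [
    -- iteration 1/3 --
    RT 270: heading 135 -> 225
    RT 90: heading 225 -> 135
    FD 1: (2.192,4.192) -> (1.485,4.899) [heading=135, draw]
    -- iteration 2/3 --
    RT 270: heading 135 -> 225
    RT 90: heading 225 -> 135
    FD 1: (1.485,4.899) -> (0.778,5.607) [heading=135, draw]
    -- iteration 3/3 --
    RT 270: heading 135 -> 225
    RT 90: heading 225 -> 135
    FD 1: (0.778,5.607) -> (0.071,6.314) [heading=135, draw]
  ]
  -- iteration 2/3 --
  FD 7: (0.071,6.314) -> (-4.879,11.263) [heading=135, draw]
  LT 90: heading 135 -> 225
  REPEAT 3 [
    -- iteration 1/3 --
    RT 270: heading 225 -> 315
    RT 90: heading 315 -> 225
    FD 1: (-4.879,11.263) -> (-5.586,10.556) [heading=225, draw]
    -- iteration 2/3 --
    RT 270: heading 225 -> 315
    RT 90: heading 315 -> 225
    FD 1: (-5.586,10.556) -> (-6.293,9.849) [heading=225, draw]
    -- iteration 3/3 --
    RT 270: heading 225 -> 315
    RT 90: heading 315 -> 225
    FD 1: (-6.293,9.849) -> (-7,9.142) [heading=225, draw]
  ]
  -- iteration 3/3 --
  FD 7: (-7,9.142) -> (-11.95,4.192) [heading=225, draw]
  LT 90: heading 225 -> 315
  REPEAT 3 [
    -- iteration 1/3 --
    RT 270: heading 315 -> 45
    RT 90: heading 45 -> 315
    FD 1: (-11.95,4.192) -> (-11.243,3.485) [heading=315, draw]
    -- iteration 2/3 --
    RT 270: heading 315 -> 45
    RT 90: heading 45 -> 315
    FD 1: (-11.243,3.485) -> (-10.536,2.778) [heading=315, draw]
    -- iteration 3/3 --
    RT 270: heading 315 -> 45
    RT 90: heading 45 -> 315
    FD 1: (-10.536,2.778) -> (-9.828,2.071) [heading=315, draw]
  ]
]
FD 3: (-9.828,2.071) -> (-7.707,-0.05) [heading=315, draw]
FD 2: (-7.707,-0.05) -> (-6.293,-1.464) [heading=315, draw]
Final: pos=(-6.293,-1.464), heading=315, 15 segment(s) drawn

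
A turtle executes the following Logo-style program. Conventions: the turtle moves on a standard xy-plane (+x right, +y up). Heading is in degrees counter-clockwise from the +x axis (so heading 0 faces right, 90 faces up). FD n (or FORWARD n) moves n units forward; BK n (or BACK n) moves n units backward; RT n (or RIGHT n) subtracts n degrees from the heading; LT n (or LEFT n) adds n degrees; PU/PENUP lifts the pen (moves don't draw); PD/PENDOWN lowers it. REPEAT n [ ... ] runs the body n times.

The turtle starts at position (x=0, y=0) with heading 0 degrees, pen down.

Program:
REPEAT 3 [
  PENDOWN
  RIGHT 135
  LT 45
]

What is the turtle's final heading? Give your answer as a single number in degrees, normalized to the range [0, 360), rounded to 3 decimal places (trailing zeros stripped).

Executing turtle program step by step:
Start: pos=(0,0), heading=0, pen down
REPEAT 3 [
  -- iteration 1/3 --
  PD: pen down
  RT 135: heading 0 -> 225
  LT 45: heading 225 -> 270
  -- iteration 2/3 --
  PD: pen down
  RT 135: heading 270 -> 135
  LT 45: heading 135 -> 180
  -- iteration 3/3 --
  PD: pen down
  RT 135: heading 180 -> 45
  LT 45: heading 45 -> 90
]
Final: pos=(0,0), heading=90, 0 segment(s) drawn

Answer: 90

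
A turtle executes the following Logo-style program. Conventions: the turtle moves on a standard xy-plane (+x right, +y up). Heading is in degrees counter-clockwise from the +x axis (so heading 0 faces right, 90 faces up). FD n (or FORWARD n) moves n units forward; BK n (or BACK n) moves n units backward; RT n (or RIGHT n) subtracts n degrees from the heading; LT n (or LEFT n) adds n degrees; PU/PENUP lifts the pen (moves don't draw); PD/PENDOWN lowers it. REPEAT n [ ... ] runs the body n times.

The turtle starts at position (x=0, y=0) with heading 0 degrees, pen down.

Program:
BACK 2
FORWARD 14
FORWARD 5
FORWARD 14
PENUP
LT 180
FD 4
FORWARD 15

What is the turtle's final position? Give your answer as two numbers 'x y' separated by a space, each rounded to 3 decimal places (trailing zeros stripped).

Answer: 12 0

Derivation:
Executing turtle program step by step:
Start: pos=(0,0), heading=0, pen down
BK 2: (0,0) -> (-2,0) [heading=0, draw]
FD 14: (-2,0) -> (12,0) [heading=0, draw]
FD 5: (12,0) -> (17,0) [heading=0, draw]
FD 14: (17,0) -> (31,0) [heading=0, draw]
PU: pen up
LT 180: heading 0 -> 180
FD 4: (31,0) -> (27,0) [heading=180, move]
FD 15: (27,0) -> (12,0) [heading=180, move]
Final: pos=(12,0), heading=180, 4 segment(s) drawn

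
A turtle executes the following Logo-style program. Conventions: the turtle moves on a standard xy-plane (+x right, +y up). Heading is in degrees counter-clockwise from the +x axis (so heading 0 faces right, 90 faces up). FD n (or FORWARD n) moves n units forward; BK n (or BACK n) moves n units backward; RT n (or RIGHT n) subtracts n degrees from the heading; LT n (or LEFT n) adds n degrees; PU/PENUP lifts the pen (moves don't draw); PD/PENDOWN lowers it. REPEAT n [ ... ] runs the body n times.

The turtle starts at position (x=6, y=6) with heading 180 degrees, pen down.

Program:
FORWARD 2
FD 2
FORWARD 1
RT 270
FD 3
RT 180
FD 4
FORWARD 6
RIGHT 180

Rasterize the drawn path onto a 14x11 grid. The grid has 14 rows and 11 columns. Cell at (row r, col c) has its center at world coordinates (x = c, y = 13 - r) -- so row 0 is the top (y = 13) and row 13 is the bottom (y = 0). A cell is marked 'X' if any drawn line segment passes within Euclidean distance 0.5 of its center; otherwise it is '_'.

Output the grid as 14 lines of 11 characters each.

Segment 0: (6,6) -> (4,6)
Segment 1: (4,6) -> (2,6)
Segment 2: (2,6) -> (1,6)
Segment 3: (1,6) -> (1,3)
Segment 4: (1,3) -> (1,7)
Segment 5: (1,7) -> (1,13)

Answer: _X_________
_X_________
_X_________
_X_________
_X_________
_X_________
_X_________
_XXXXXX____
_X_________
_X_________
_X_________
___________
___________
___________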